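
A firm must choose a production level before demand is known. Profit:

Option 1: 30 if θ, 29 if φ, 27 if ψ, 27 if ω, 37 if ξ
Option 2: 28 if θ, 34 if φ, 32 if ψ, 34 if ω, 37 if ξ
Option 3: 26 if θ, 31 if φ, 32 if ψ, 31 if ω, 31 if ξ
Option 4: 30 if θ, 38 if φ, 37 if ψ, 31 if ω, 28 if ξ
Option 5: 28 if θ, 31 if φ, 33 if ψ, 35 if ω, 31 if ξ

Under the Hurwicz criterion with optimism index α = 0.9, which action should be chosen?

Option 4

Option 1: 0.9·37 + 0.1·27 = 36
Option 2: 0.9·37 + 0.1·28 = 36.1
Option 3: 0.9·32 + 0.1·26 = 31.4
Option 4: 0.9·38 + 0.1·28 = 37
Option 5: 0.9·35 + 0.1·28 = 34.3
Highest Hurwicz score = 37 → Option 4.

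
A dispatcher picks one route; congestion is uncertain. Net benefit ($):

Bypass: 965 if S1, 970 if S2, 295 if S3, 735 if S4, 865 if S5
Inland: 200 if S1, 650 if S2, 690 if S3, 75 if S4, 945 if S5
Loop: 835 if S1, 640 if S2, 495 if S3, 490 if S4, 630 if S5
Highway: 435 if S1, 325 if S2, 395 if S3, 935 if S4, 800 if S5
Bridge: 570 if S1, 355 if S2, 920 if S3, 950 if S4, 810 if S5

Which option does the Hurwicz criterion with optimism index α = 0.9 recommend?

Bypass

Bypass: 0.9·970 + 0.1·295 = 902.5
Inland: 0.9·945 + 0.1·75 = 858
Loop: 0.9·835 + 0.1·490 = 800.5
Highway: 0.9·935 + 0.1·325 = 874
Bridge: 0.9·950 + 0.1·355 = 890.5
Highest Hurwicz score = 902.5 → Bypass.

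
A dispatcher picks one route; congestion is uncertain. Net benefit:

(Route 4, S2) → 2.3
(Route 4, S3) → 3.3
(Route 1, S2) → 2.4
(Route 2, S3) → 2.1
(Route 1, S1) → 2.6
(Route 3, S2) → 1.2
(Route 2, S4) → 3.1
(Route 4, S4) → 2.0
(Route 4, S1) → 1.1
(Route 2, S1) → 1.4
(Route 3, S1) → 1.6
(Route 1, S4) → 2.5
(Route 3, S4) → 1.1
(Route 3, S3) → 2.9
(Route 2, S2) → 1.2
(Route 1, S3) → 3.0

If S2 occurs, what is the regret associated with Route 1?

0.0

Best payoff under S2 is 2.4.
Regret = 2.4 − 2.4 = 0.0.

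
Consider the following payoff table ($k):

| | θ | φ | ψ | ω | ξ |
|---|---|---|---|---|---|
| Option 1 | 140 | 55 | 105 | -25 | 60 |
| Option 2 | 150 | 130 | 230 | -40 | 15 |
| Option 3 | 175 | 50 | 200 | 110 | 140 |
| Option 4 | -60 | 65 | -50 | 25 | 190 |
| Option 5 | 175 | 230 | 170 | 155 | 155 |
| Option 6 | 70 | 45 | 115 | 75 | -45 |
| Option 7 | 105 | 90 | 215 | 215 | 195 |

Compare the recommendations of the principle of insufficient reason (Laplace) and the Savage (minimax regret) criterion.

Row averages: Option 1=67, Option 2=97, Option 3=135, Option 4=34, Option 5=177, Option 6=52, Option 7=164
Highest average = 177 → Option 5.
Column bests: θ=175, φ=230, ψ=230, ω=215, ξ=195.
Option 1 regrets: 35, 175, 125, 240, 135 → max 240
Option 2 regrets: 25, 100, 0, 255, 180 → max 255
Option 3 regrets: 0, 180, 30, 105, 55 → max 180
Option 4 regrets: 235, 165, 280, 190, 5 → max 280
Option 5 regrets: 0, 0, 60, 60, 40 → max 60
Option 6 regrets: 105, 185, 115, 140, 240 → max 240
Option 7 regrets: 70, 140, 15, 0, 0 → max 140
Smallest max regret = 60 → Option 5.

laplace → Option 5; minimax regret → Option 5 (agree)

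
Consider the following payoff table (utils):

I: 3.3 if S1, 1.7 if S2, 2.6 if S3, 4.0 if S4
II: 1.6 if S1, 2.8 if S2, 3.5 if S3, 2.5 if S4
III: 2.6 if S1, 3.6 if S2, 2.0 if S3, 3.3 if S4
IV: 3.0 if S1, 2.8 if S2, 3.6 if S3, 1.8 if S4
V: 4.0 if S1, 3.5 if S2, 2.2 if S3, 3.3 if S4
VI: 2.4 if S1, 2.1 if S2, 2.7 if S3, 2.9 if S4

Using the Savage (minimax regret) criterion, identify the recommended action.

V

Column bests: S1=4.0, S2=3.6, S3=3.6, S4=4.0.
I regrets: 0.7, 1.9, 1.0, 0.0 → max 1.9
II regrets: 2.4, 0.8, 0.1, 1.5 → max 2.4
III regrets: 1.4, 0.0, 1.6, 0.7 → max 1.6
IV regrets: 1.0, 0.8, 0.0, 2.2 → max 2.2
V regrets: 0.0, 0.1, 1.4, 0.7 → max 1.4
VI regrets: 1.6, 1.5, 0.9, 1.1 → max 1.6
Smallest max regret = 1.4 → V.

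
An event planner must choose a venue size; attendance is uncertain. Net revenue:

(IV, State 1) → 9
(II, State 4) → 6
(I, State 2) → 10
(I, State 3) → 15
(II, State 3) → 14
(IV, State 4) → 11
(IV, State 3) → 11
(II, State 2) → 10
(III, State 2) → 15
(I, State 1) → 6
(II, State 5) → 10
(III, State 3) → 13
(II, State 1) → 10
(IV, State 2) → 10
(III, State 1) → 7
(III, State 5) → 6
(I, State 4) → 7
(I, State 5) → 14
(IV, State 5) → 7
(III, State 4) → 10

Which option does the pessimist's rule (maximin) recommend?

IV

Row minima: I=6, II=6, III=6, IV=7
Best worst-case = 7 → IV.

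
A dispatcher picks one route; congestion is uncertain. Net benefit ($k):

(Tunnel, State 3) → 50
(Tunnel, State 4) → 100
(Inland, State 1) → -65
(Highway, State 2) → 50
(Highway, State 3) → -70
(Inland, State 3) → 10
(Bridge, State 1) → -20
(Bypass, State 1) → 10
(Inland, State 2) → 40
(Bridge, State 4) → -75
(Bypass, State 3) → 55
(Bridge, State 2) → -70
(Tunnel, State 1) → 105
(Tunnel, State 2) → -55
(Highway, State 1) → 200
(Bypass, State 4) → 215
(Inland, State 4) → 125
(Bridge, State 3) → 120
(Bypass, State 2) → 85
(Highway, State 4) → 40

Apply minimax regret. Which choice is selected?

Tunnel

Column bests: State 1=200, State 2=85, State 3=120, State 4=215.
Bridge regrets: 220, 155, 0, 290 → max 290
Inland regrets: 265, 45, 110, 90 → max 265
Bypass regrets: 190, 0, 65, 0 → max 190
Highway regrets: 0, 35, 190, 175 → max 190
Tunnel regrets: 95, 140, 70, 115 → max 140
Smallest max regret = 140 → Tunnel.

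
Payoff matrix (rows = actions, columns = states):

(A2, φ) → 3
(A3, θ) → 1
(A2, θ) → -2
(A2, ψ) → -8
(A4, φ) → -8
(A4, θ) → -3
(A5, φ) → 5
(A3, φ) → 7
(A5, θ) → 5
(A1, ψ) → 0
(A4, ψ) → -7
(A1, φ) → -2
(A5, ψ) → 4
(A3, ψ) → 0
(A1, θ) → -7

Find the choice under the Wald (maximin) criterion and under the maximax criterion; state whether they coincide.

Row minima: A1=-7, A2=-8, A3=0, A4=-8, A5=4
Best worst-case = 4 → A5.
Row maxima: A1=0, A2=3, A3=7, A4=-3, A5=5
Best best-case = 7 → A3.

maximin → A5; maximax → A3 (disagree)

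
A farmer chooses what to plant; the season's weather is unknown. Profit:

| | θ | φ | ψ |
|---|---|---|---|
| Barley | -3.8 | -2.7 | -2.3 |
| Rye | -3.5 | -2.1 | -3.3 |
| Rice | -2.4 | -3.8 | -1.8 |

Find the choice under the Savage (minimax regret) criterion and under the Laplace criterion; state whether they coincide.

minimax regret → Barley; laplace → Rice (disagree)

Column bests: θ=-2.4, φ=-2.1, ψ=-1.8.
Barley regrets: 1.4, 0.6, 0.5 → max 1.4
Rye regrets: 1.1, 0.0, 1.5 → max 1.5
Rice regrets: 0.0, 1.7, 0.0 → max 1.7
Smallest max regret = 1.4 → Barley.
Row averages: Barley=-44/15, Rye=-89/30, Rice=-8/3
Highest average = -8/3 → Rice.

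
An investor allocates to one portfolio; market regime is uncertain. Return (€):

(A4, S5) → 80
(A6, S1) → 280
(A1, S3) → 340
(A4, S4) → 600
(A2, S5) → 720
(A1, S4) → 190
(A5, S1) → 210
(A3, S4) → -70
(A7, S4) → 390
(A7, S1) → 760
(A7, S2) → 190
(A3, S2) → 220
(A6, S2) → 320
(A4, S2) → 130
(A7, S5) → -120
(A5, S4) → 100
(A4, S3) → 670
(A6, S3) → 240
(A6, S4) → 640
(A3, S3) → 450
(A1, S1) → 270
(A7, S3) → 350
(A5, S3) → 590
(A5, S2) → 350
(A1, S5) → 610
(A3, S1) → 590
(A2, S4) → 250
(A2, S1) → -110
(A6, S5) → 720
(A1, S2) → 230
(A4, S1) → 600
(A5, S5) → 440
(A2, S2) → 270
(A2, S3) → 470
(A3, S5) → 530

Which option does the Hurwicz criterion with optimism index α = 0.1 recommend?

A6

A1: 0.1·610 + 0.9·190 = 232
A2: 0.1·720 + 0.9·(-110) = -27
A3: 0.1·590 + 0.9·(-70) = -4
A4: 0.1·670 + 0.9·80 = 139
A5: 0.1·590 + 0.9·100 = 149
A6: 0.1·720 + 0.9·240 = 288
A7: 0.1·760 + 0.9·(-120) = -32
Highest Hurwicz score = 288 → A6.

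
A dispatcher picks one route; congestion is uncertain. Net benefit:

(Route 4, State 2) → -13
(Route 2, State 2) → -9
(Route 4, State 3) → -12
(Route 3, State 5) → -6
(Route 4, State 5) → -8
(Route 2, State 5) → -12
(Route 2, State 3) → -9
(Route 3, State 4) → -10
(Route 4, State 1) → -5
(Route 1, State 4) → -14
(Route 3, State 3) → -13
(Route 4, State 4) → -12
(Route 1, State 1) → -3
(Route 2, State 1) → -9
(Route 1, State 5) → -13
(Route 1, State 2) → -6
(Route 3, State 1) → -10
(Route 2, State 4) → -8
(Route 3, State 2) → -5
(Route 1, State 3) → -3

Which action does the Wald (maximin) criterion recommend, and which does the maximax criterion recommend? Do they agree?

maximin → Route 2; maximax → Route 1 (disagree)

Row minima: Route 1=-14, Route 2=-12, Route 3=-13, Route 4=-13
Best worst-case = -12 → Route 2.
Row maxima: Route 1=-3, Route 2=-8, Route 3=-5, Route 4=-5
Best best-case = -3 → Route 1.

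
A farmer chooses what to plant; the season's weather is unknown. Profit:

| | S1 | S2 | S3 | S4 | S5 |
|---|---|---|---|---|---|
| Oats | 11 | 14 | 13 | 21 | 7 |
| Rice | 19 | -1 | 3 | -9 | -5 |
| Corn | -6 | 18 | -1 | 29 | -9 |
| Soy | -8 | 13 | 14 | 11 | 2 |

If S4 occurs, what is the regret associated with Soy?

Best payoff under S4 is 29.
Regret = 29 − 11 = 18.

18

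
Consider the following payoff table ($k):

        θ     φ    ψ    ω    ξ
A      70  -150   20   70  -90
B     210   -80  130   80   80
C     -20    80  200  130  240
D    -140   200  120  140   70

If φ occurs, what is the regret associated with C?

Best payoff under φ is 200.
Regret = 200 − 80 = 120.

120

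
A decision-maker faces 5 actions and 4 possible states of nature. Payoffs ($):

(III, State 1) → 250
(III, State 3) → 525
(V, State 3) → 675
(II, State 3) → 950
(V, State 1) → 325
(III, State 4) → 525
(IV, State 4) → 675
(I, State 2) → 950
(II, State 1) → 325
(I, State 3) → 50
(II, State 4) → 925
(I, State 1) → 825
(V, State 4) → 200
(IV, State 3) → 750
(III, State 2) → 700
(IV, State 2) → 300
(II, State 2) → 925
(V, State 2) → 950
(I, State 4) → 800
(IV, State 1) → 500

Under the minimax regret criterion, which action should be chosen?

Column bests: State 1=825, State 2=950, State 3=950, State 4=925.
I regrets: 0, 0, 900, 125 → max 900
II regrets: 500, 25, 0, 0 → max 500
III regrets: 575, 250, 425, 400 → max 575
IV regrets: 325, 650, 200, 250 → max 650
V regrets: 500, 0, 275, 725 → max 725
Smallest max regret = 500 → II.

II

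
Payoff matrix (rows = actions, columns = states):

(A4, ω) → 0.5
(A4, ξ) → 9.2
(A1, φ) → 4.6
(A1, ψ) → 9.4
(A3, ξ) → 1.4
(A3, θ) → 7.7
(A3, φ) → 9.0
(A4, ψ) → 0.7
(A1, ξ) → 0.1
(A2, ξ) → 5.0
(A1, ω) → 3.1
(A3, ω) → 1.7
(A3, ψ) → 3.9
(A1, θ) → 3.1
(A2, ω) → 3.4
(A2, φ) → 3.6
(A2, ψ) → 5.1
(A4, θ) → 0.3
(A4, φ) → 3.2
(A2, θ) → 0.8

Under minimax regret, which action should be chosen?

Column bests: θ=7.7, φ=9.0, ψ=9.4, ω=3.4, ξ=9.2.
A1 regrets: 4.6, 4.4, 0.0, 0.3, 9.1 → max 9.1
A2 regrets: 6.9, 5.4, 4.3, 0.0, 4.2 → max 6.9
A3 regrets: 0.0, 0.0, 5.5, 1.7, 7.8 → max 7.8
A4 regrets: 7.4, 5.8, 8.7, 2.9, 0.0 → max 8.7
Smallest max regret = 6.9 → A2.

A2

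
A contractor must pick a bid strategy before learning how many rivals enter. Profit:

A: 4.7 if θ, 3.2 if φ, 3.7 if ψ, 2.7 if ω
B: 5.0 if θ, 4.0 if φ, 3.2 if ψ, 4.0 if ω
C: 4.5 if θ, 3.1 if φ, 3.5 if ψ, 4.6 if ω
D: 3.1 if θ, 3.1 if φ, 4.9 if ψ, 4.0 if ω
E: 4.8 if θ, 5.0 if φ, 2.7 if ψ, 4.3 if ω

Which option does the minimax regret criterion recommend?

Column bests: θ=5.0, φ=5.0, ψ=4.9, ω=4.6.
A regrets: 0.3, 1.8, 1.2, 1.9 → max 1.9
B regrets: 0.0, 1.0, 1.7, 0.6 → max 1.7
C regrets: 0.5, 1.9, 1.4, 0.0 → max 1.9
D regrets: 1.9, 1.9, 0.0, 0.6 → max 1.9
E regrets: 0.2, 0.0, 2.2, 0.3 → max 2.2
Smallest max regret = 1.7 → B.

B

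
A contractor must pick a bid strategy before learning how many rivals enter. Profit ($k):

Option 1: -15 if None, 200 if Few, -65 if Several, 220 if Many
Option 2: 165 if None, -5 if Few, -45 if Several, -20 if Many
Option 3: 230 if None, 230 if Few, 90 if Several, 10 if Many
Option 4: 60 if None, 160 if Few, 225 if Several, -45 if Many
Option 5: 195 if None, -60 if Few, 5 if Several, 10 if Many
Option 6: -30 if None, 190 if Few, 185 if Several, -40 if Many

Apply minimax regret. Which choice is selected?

Column bests: None=230, Few=230, Several=225, Many=220.
Option 1 regrets: 245, 30, 290, 0 → max 290
Option 2 regrets: 65, 235, 270, 240 → max 270
Option 3 regrets: 0, 0, 135, 210 → max 210
Option 4 regrets: 170, 70, 0, 265 → max 265
Option 5 regrets: 35, 290, 220, 210 → max 290
Option 6 regrets: 260, 40, 40, 260 → max 260
Smallest max regret = 210 → Option 3.

Option 3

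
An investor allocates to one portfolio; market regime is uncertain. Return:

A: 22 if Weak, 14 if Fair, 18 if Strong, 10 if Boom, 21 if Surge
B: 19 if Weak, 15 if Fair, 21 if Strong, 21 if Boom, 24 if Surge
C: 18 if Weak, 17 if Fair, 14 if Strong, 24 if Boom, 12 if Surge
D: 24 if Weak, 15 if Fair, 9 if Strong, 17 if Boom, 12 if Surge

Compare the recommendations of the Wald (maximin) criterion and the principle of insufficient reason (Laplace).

Row minima: A=10, B=15, C=12, D=9
Best worst-case = 15 → B.
Row averages: A=17, B=20, C=17, D=15.4
Highest average = 20 → B.

maximin → B; laplace → B (agree)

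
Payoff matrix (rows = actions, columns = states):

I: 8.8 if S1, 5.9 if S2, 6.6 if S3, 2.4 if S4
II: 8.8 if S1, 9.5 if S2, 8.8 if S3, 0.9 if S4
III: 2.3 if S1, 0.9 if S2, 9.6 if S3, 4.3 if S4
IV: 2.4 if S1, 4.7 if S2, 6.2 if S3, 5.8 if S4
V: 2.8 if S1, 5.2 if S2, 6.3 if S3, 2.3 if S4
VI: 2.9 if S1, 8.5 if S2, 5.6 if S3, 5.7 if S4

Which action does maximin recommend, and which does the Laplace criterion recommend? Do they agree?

Row minima: I=2.4, II=0.9, III=0.9, IV=2.4, V=2.3, VI=2.9
Best worst-case = 2.9 → VI.
Row averages: I=5.925, II=7, III=4.275, IV=4.775, V=4.15, VI=5.675
Highest average = 7 → II.

maximin → VI; laplace → II (disagree)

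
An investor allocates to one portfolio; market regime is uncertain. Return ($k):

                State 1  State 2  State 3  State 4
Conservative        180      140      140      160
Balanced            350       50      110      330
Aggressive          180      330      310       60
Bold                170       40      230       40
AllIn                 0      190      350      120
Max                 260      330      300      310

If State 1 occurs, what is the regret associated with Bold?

180

Best payoff under State 1 is 350.
Regret = 350 − 170 = 180.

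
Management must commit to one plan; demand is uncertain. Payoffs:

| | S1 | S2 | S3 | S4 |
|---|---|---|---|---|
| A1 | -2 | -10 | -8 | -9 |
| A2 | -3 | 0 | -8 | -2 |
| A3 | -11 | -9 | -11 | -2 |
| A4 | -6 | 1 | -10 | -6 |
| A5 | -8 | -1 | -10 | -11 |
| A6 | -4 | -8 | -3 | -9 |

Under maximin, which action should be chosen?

A2

Row minima: A1=-10, A2=-8, A3=-11, A4=-10, A5=-11, A6=-9
Best worst-case = -8 → A2.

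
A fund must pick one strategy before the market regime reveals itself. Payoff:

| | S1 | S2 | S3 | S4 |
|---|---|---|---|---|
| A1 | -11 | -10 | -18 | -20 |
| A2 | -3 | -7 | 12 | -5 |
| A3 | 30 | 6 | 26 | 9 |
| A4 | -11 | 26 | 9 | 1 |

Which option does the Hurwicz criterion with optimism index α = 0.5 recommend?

A1: 0.5·(-10) + 0.5·(-20) = -15
A2: 0.5·12 + 0.5·(-7) = 2.5
A3: 0.5·30 + 0.5·6 = 18
A4: 0.5·26 + 0.5·(-11) = 7.5
Highest Hurwicz score = 18 → A3.

A3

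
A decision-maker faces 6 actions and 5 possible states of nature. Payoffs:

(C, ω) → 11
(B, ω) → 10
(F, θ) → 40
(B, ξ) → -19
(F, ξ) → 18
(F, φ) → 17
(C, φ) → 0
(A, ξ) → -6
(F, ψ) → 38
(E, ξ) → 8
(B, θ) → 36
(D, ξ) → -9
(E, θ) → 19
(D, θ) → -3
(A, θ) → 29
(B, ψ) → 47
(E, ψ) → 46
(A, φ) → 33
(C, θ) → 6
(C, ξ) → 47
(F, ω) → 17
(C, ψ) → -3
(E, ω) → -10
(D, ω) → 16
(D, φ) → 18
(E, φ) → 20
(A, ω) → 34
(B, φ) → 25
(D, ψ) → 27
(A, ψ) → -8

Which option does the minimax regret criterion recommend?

F

Column bests: θ=40, φ=33, ψ=47, ω=34, ξ=47.
A regrets: 11, 0, 55, 0, 53 → max 55
B regrets: 4, 8, 0, 24, 66 → max 66
C regrets: 34, 33, 50, 23, 0 → max 50
D regrets: 43, 15, 20, 18, 56 → max 56
E regrets: 21, 13, 1, 44, 39 → max 44
F regrets: 0, 16, 9, 17, 29 → max 29
Smallest max regret = 29 → F.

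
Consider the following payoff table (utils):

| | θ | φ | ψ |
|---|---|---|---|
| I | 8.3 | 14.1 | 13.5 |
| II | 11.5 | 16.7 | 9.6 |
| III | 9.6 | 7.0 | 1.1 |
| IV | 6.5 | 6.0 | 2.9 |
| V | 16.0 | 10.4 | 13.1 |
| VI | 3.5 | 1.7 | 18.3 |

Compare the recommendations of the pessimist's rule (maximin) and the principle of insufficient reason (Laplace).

maximin → V; laplace → V (agree)

Row minima: I=8.3, II=9.6, III=1.1, IV=2.9, V=10.4, VI=1.7
Best worst-case = 10.4 → V.
Row averages: I=359/30, II=12.6, III=5.9, IV=77/15, V=79/6, VI=47/6
Highest average = 79/6 → V.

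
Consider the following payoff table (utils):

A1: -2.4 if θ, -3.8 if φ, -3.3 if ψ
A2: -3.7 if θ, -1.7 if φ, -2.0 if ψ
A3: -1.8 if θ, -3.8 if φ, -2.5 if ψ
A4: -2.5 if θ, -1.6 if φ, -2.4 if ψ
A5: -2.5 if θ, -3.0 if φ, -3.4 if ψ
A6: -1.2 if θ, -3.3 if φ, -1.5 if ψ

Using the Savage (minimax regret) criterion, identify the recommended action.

Column bests: θ=-1.2, φ=-1.6, ψ=-1.5.
A1 regrets: 1.2, 2.2, 1.8 → max 2.2
A2 regrets: 2.5, 0.1, 0.5 → max 2.5
A3 regrets: 0.6, 2.2, 1.0 → max 2.2
A4 regrets: 1.3, 0.0, 0.9 → max 1.3
A5 regrets: 1.3, 1.4, 1.9 → max 1.9
A6 regrets: 0.0, 1.7, 0.0 → max 1.7
Smallest max regret = 1.3 → A4.

A4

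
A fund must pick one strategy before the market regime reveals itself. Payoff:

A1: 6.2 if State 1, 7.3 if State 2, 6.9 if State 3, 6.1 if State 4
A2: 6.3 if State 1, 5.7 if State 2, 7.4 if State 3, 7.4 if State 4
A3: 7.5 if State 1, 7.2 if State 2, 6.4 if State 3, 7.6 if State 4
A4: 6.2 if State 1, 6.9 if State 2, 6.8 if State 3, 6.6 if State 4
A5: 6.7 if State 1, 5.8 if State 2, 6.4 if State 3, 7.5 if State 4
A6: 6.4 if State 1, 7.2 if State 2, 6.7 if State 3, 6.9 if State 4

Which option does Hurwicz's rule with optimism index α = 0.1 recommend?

A1: 0.1·7.3 + 0.9·6.1 = 6.22
A2: 0.1·7.4 + 0.9·5.7 = 5.87
A3: 0.1·7.6 + 0.9·6.4 = 6.52
A4: 0.1·6.9 + 0.9·6.2 = 6.27
A5: 0.1·7.5 + 0.9·5.8 = 5.97
A6: 0.1·7.2 + 0.9·6.4 = 6.48
Highest Hurwicz score = 6.52 → A3.

A3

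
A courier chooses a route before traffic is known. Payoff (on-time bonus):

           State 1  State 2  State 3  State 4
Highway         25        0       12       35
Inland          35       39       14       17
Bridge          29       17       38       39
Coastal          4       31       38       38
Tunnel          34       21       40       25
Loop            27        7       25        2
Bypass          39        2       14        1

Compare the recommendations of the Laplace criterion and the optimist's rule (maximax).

Row averages: Highway=18, Inland=26.25, Bridge=30.75, Coastal=27.75, Tunnel=30, Loop=15.25, Bypass=14
Highest average = 30.75 → Bridge.
Row maxima: Highway=35, Inland=39, Bridge=39, Coastal=38, Tunnel=40, Loop=27, Bypass=39
Best best-case = 40 → Tunnel.

laplace → Bridge; maximax → Tunnel (disagree)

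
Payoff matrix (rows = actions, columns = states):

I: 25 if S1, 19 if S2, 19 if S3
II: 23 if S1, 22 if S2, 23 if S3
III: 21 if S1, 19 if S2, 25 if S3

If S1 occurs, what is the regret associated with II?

Best payoff under S1 is 25.
Regret = 25 − 23 = 2.

2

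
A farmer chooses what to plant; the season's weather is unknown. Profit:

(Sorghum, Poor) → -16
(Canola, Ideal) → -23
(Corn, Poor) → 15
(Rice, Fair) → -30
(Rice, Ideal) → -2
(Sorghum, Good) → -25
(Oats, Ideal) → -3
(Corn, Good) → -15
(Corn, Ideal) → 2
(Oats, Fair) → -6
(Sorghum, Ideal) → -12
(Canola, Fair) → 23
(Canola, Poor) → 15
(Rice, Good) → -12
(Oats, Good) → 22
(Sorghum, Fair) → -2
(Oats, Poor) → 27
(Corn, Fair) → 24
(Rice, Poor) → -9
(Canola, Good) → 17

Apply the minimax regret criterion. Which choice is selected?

Column bests: Poor=27, Fair=24, Good=22, Ideal=2.
Canola regrets: 12, 1, 5, 25 → max 25
Sorghum regrets: 43, 26, 47, 14 → max 47
Corn regrets: 12, 0, 37, 0 → max 37
Rice regrets: 36, 54, 34, 4 → max 54
Oats regrets: 0, 30, 0, 5 → max 30
Smallest max regret = 25 → Canola.

Canola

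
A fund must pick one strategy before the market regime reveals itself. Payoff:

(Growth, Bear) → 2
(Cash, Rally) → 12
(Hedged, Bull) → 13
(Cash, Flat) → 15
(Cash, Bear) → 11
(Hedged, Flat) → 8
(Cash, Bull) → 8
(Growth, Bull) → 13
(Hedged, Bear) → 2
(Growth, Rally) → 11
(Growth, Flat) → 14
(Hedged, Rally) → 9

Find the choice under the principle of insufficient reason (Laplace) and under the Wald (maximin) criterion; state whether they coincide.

Row averages: Cash=11.5, Hedged=8, Growth=10
Highest average = 11.5 → Cash.
Row minima: Cash=8, Hedged=2, Growth=2
Best worst-case = 8 → Cash.

laplace → Cash; maximin → Cash (agree)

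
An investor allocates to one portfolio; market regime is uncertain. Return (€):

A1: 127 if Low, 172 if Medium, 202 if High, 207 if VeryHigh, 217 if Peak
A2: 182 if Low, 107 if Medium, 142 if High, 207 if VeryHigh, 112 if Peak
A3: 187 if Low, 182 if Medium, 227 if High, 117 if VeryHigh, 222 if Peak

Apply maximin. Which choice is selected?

A1

Row minima: A1=127, A2=107, A3=117
Best worst-case = 127 → A1.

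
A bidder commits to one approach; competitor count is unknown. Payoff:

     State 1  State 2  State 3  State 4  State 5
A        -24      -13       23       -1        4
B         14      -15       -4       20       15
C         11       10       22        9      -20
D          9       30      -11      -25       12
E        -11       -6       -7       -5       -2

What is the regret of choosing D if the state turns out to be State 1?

Best payoff under State 1 is 14.
Regret = 14 − 9 = 5.

5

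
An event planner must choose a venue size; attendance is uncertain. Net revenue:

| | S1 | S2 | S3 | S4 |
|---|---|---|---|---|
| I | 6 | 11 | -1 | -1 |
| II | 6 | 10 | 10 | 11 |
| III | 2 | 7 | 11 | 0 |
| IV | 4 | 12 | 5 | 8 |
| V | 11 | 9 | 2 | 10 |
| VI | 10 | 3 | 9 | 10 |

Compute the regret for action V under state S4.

Best payoff under S4 is 11.
Regret = 11 − 10 = 1.

1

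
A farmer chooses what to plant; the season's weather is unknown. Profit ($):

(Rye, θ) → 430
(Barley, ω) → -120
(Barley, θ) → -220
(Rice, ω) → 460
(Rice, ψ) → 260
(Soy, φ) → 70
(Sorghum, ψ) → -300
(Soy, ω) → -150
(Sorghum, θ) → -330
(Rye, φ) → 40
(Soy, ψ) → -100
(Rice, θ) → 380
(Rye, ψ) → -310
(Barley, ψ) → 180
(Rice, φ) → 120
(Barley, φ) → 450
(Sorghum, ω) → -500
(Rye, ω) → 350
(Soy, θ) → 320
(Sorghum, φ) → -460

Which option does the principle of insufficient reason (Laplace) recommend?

Row averages: Rice=305, Rye=127.5, Soy=35, Barley=72.5, Sorghum=-397.5
Highest average = 305 → Rice.

Rice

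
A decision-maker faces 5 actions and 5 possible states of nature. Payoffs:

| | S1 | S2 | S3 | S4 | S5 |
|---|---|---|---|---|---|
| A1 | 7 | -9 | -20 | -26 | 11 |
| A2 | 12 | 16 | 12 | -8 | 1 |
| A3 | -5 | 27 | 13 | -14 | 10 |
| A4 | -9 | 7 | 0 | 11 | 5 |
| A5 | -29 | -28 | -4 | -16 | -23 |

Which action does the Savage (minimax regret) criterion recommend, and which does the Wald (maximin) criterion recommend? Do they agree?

minimax regret → A2; maximin → A2 (agree)

Column bests: S1=12, S2=27, S3=13, S4=11, S5=11.
A1 regrets: 5, 36, 33, 37, 0 → max 37
A2 regrets: 0, 11, 1, 19, 10 → max 19
A3 regrets: 17, 0, 0, 25, 1 → max 25
A4 regrets: 21, 20, 13, 0, 6 → max 21
A5 regrets: 41, 55, 17, 27, 34 → max 55
Smallest max regret = 19 → A2.
Row minima: A1=-26, A2=-8, A3=-14, A4=-9, A5=-29
Best worst-case = -8 → A2.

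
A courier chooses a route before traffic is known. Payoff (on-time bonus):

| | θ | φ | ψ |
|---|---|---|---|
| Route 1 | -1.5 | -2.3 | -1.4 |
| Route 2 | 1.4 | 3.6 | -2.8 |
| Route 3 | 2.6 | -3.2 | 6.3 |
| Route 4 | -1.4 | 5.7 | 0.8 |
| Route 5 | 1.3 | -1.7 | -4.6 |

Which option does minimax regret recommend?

Column bests: θ=2.6, φ=5.7, ψ=6.3.
Route 1 regrets: 4.1, 8.0, 7.7 → max 8.0
Route 2 regrets: 1.2, 2.1, 9.1 → max 9.1
Route 3 regrets: 0.0, 8.9, 0.0 → max 8.9
Route 4 regrets: 4.0, 0.0, 5.5 → max 5.5
Route 5 regrets: 1.3, 7.4, 10.9 → max 10.9
Smallest max regret = 5.5 → Route 4.

Route 4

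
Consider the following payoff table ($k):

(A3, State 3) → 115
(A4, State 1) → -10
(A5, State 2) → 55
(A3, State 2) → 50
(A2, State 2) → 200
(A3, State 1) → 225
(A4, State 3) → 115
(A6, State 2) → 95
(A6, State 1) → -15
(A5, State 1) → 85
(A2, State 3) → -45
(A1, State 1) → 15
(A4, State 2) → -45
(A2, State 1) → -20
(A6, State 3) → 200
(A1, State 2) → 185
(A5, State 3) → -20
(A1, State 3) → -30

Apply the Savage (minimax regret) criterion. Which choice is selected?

A3

Column bests: State 1=225, State 2=200, State 3=200.
A1 regrets: 210, 15, 230 → max 230
A2 regrets: 245, 0, 245 → max 245
A3 regrets: 0, 150, 85 → max 150
A4 regrets: 235, 245, 85 → max 245
A5 regrets: 140, 145, 220 → max 220
A6 regrets: 240, 105, 0 → max 240
Smallest max regret = 150 → A3.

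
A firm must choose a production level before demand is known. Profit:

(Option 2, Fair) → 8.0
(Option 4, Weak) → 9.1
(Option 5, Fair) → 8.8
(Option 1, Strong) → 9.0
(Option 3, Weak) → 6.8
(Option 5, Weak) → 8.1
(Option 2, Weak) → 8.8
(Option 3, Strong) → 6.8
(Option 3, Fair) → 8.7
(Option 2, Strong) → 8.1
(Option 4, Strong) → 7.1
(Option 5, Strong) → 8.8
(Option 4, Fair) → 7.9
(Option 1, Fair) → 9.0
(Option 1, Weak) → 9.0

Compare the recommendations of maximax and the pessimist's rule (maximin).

maximax → Option 4; maximin → Option 1 (disagree)

Row maxima: Option 1=9.0, Option 2=8.8, Option 3=8.7, Option 4=9.1, Option 5=8.8
Best best-case = 9.1 → Option 4.
Row minima: Option 1=9.0, Option 2=8.0, Option 3=6.8, Option 4=7.1, Option 5=8.1
Best worst-case = 9.0 → Option 1.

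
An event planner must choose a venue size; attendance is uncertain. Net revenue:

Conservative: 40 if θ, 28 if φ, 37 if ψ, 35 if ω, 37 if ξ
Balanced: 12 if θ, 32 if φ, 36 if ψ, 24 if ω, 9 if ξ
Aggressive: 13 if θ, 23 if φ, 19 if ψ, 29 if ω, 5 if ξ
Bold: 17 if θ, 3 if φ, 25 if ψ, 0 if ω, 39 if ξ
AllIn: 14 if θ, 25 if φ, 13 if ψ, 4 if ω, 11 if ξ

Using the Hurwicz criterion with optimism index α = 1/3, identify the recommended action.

Conservative

Conservative: 1/3·40 + 2/3·28 = 32
Balanced: 1/3·36 + 2/3·9 = 18
Aggressive: 1/3·29 + 2/3·5 = 13
Bold: 1/3·39 + 2/3·0 = 13
AllIn: 1/3·25 + 2/3·4 = 11
Highest Hurwicz score = 32 → Conservative.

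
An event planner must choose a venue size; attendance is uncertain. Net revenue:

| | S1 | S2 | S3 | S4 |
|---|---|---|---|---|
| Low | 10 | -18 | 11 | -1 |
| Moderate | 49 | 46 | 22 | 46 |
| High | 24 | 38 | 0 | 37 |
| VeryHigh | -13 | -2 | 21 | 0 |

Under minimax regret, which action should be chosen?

Moderate

Column bests: S1=49, S2=46, S3=22, S4=46.
Low regrets: 39, 64, 11, 47 → max 64
Moderate regrets: 0, 0, 0, 0 → max 0
High regrets: 25, 8, 22, 9 → max 25
VeryHigh regrets: 62, 48, 1, 46 → max 62
Smallest max regret = 0 → Moderate.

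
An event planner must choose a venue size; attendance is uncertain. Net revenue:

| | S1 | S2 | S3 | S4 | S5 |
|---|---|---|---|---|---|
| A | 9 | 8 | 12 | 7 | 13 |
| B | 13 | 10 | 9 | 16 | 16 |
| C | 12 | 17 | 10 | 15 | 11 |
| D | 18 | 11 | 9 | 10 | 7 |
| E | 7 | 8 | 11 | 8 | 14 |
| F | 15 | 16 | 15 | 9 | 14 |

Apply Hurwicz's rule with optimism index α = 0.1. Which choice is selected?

A: 0.1·13 + 0.9·7 = 7.6
B: 0.1·16 + 0.9·9 = 9.7
C: 0.1·17 + 0.9·10 = 10.7
D: 0.1·18 + 0.9·7 = 8.1
E: 0.1·14 + 0.9·7 = 7.7
F: 0.1·16 + 0.9·9 = 9.7
Highest Hurwicz score = 10.7 → C.

C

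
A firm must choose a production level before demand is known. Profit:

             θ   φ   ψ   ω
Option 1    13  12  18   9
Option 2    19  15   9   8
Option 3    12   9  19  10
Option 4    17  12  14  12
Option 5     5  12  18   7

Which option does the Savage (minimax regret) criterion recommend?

Option 4

Column bests: θ=19, φ=15, ψ=19, ω=12.
Option 1 regrets: 6, 3, 1, 3 → max 6
Option 2 regrets: 0, 0, 10, 4 → max 10
Option 3 regrets: 7, 6, 0, 2 → max 7
Option 4 regrets: 2, 3, 5, 0 → max 5
Option 5 regrets: 14, 3, 1, 5 → max 14
Smallest max regret = 5 → Option 4.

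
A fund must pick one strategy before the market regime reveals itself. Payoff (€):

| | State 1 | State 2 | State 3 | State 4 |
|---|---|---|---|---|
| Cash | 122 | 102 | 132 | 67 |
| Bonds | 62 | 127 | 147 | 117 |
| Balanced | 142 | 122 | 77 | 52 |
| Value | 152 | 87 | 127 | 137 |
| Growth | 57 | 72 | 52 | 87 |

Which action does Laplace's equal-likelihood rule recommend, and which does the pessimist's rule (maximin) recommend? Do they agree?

Row averages: Cash=105.75, Bonds=113.25, Balanced=98.25, Value=125.75, Growth=67
Highest average = 125.75 → Value.
Row minima: Cash=67, Bonds=62, Balanced=52, Value=87, Growth=52
Best worst-case = 87 → Value.

laplace → Value; maximin → Value (agree)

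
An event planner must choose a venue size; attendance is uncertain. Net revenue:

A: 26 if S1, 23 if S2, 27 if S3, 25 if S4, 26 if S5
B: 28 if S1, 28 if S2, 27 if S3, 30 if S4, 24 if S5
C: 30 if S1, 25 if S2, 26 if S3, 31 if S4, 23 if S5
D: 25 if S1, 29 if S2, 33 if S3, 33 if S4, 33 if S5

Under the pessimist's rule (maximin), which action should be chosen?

D

Row minima: A=23, B=24, C=23, D=25
Best worst-case = 25 → D.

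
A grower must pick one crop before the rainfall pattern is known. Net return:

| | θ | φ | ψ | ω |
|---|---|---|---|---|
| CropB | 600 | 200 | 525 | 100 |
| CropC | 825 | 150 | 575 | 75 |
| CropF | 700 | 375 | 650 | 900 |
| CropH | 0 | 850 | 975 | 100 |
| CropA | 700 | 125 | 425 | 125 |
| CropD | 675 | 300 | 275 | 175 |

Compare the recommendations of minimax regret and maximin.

Column bests: θ=825, φ=850, ψ=975, ω=900.
CropB regrets: 225, 650, 450, 800 → max 800
CropC regrets: 0, 700, 400, 825 → max 825
CropF regrets: 125, 475, 325, 0 → max 475
CropH regrets: 825, 0, 0, 800 → max 825
CropA regrets: 125, 725, 550, 775 → max 775
CropD regrets: 150, 550, 700, 725 → max 725
Smallest max regret = 475 → CropF.
Row minima: CropB=100, CropC=75, CropF=375, CropH=0, CropA=125, CropD=175
Best worst-case = 375 → CropF.

minimax regret → CropF; maximin → CropF (agree)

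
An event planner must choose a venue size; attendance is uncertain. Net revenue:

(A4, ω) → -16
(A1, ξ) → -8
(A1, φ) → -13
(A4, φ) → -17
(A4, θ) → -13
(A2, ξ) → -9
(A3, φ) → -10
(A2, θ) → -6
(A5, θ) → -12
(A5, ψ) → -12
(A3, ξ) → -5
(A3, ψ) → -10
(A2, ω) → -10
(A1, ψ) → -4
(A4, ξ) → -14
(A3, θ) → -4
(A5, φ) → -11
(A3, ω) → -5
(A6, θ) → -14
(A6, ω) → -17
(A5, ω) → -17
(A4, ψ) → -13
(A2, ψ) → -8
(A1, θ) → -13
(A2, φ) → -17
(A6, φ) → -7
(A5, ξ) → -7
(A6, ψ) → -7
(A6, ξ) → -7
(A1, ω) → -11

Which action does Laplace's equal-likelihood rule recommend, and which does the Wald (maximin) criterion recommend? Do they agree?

laplace → A3; maximin → A3 (agree)

Row averages: A1=-9.8, A2=-10, A3=-6.8, A4=-14.6, A5=-11.8, A6=-10.4
Highest average = -6.8 → A3.
Row minima: A1=-13, A2=-17, A3=-10, A4=-17, A5=-17, A6=-17
Best worst-case = -10 → A3.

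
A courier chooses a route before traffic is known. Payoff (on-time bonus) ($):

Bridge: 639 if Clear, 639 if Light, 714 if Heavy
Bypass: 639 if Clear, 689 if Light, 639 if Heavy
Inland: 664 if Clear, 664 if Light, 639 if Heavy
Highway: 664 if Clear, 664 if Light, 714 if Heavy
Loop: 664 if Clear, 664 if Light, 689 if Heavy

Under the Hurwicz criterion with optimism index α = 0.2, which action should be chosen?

Highway

Bridge: 0.2·714 + 0.8·639 = 654
Bypass: 0.2·689 + 0.8·639 = 649
Inland: 0.2·664 + 0.8·639 = 644
Highway: 0.2·714 + 0.8·664 = 674
Loop: 0.2·689 + 0.8·664 = 669
Highest Hurwicz score = 674 → Highway.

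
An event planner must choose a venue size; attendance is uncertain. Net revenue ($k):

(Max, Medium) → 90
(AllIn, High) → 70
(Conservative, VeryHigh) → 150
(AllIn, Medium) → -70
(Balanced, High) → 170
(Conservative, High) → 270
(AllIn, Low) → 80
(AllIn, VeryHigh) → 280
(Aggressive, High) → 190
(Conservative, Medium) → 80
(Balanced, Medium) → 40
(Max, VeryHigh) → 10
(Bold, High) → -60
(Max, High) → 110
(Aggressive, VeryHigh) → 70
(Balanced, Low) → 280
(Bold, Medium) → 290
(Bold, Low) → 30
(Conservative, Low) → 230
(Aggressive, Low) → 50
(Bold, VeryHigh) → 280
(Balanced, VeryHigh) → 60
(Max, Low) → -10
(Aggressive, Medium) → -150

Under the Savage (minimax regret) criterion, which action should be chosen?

Conservative

Column bests: Low=280, Medium=290, High=270, VeryHigh=280.
Conservative regrets: 50, 210, 0, 130 → max 210
Balanced regrets: 0, 250, 100, 220 → max 250
Aggressive regrets: 230, 440, 80, 210 → max 440
Bold regrets: 250, 0, 330, 0 → max 330
AllIn regrets: 200, 360, 200, 0 → max 360
Max regrets: 290, 200, 160, 270 → max 290
Smallest max regret = 210 → Conservative.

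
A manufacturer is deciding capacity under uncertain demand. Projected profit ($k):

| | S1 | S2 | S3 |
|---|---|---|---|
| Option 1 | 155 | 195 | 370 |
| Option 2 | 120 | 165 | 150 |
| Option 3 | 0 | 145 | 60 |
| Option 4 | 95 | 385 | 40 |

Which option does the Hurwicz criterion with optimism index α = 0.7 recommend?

Option 1

Option 1: 0.7·370 + 0.3·155 = 305.5
Option 2: 0.7·165 + 0.3·120 = 151.5
Option 3: 0.7·145 + 0.3·0 = 101.5
Option 4: 0.7·385 + 0.3·40 = 281.5
Highest Hurwicz score = 305.5 → Option 1.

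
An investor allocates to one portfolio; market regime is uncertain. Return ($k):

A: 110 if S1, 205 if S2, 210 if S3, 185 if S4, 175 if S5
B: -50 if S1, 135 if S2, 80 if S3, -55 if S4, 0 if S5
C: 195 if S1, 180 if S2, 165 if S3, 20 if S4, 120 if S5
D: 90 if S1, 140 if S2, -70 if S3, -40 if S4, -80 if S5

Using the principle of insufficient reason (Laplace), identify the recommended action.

Row averages: A=177, B=22, C=136, D=8
Highest average = 177 → A.

A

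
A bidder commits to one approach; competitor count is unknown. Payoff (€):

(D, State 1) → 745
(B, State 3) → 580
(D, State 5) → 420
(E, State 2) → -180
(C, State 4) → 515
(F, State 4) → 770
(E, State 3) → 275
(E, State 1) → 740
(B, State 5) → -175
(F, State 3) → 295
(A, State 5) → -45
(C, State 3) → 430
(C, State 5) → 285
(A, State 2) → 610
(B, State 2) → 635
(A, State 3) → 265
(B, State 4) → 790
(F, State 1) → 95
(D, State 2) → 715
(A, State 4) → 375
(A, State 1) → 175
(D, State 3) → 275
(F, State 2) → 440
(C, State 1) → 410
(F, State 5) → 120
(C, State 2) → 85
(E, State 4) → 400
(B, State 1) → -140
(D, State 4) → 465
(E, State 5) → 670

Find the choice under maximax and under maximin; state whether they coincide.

maximax → B; maximin → D (disagree)

Row maxima: A=610, B=790, C=515, D=745, E=740, F=770
Best best-case = 790 → B.
Row minima: A=-45, B=-175, C=85, D=275, E=-180, F=95
Best worst-case = 275 → D.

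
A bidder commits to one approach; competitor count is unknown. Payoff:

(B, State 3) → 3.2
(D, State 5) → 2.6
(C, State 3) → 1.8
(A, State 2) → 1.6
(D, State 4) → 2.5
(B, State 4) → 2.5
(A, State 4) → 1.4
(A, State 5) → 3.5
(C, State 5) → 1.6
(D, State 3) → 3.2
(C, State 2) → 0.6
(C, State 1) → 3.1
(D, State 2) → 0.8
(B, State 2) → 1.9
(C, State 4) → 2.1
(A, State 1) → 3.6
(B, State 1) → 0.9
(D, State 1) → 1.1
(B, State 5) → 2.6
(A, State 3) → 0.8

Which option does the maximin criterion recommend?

B

Row minima: A=0.8, B=0.9, C=0.6, D=0.8
Best worst-case = 0.9 → B.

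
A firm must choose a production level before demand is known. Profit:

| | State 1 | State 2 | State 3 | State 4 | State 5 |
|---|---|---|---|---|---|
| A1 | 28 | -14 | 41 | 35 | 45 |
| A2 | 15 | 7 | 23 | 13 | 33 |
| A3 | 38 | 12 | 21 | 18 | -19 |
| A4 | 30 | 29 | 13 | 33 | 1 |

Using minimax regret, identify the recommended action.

Column bests: State 1=38, State 2=29, State 3=41, State 4=35, State 5=45.
A1 regrets: 10, 43, 0, 0, 0 → max 43
A2 regrets: 23, 22, 18, 22, 12 → max 23
A3 regrets: 0, 17, 20, 17, 64 → max 64
A4 regrets: 8, 0, 28, 2, 44 → max 44
Smallest max regret = 23 → A2.

A2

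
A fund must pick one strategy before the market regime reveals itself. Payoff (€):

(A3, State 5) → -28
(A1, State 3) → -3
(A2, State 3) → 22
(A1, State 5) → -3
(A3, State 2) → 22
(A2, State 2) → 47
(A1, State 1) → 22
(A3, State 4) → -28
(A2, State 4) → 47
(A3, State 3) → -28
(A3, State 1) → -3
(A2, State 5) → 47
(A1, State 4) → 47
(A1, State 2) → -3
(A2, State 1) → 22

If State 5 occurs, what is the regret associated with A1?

50

Best payoff under State 5 is 47.
Regret = 47 − (-3) = 50.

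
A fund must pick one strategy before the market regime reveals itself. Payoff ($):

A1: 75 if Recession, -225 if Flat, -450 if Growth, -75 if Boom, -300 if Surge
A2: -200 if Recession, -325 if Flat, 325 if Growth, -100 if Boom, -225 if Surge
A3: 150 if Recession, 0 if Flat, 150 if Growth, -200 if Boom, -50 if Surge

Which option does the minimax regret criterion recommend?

Column bests: Recession=150, Flat=0, Growth=325, Boom=-75, Surge=-50.
A1 regrets: 75, 225, 775, 0, 250 → max 775
A2 regrets: 350, 325, 0, 25, 175 → max 350
A3 regrets: 0, 0, 175, 125, 0 → max 175
Smallest max regret = 175 → A3.

A3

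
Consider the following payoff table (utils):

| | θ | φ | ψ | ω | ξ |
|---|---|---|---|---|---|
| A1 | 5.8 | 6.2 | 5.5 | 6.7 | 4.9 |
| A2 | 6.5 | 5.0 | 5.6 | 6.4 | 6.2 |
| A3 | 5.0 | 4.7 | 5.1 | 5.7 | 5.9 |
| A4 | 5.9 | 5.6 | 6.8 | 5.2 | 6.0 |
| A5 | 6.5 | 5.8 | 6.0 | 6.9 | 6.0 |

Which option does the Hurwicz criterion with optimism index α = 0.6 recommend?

A1: 0.6·6.7 + 0.4·4.9 = 5.98
A2: 0.6·6.5 + 0.4·5.0 = 5.9
A3: 0.6·5.9 + 0.4·4.7 = 5.42
A4: 0.6·6.8 + 0.4·5.2 = 6.16
A5: 0.6·6.9 + 0.4·5.8 = 6.46
Highest Hurwicz score = 6.46 → A5.

A5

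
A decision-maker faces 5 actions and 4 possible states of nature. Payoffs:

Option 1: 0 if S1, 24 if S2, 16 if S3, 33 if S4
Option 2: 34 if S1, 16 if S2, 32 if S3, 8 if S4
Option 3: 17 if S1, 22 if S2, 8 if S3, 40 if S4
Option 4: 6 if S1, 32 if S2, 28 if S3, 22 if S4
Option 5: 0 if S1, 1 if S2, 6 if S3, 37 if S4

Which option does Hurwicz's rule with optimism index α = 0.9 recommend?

Option 1: 0.9·33 + 0.1·0 = 29.7
Option 2: 0.9·34 + 0.1·8 = 31.4
Option 3: 0.9·40 + 0.1·8 = 36.8
Option 4: 0.9·32 + 0.1·6 = 29.4
Option 5: 0.9·37 + 0.1·0 = 33.3
Highest Hurwicz score = 36.8 → Option 3.

Option 3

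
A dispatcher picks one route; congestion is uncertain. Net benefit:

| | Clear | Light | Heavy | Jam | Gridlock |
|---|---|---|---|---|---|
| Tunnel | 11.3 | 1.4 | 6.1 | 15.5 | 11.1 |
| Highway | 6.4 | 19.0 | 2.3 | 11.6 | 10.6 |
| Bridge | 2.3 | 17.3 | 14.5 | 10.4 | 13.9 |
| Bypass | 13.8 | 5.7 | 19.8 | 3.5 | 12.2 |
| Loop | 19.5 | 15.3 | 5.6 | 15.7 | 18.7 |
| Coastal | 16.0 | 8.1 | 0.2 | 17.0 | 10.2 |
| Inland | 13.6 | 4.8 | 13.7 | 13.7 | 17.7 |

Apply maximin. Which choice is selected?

Row minima: Tunnel=1.4, Highway=2.3, Bridge=2.3, Bypass=3.5, Loop=5.6, Coastal=0.2, Inland=4.8
Best worst-case = 5.6 → Loop.

Loop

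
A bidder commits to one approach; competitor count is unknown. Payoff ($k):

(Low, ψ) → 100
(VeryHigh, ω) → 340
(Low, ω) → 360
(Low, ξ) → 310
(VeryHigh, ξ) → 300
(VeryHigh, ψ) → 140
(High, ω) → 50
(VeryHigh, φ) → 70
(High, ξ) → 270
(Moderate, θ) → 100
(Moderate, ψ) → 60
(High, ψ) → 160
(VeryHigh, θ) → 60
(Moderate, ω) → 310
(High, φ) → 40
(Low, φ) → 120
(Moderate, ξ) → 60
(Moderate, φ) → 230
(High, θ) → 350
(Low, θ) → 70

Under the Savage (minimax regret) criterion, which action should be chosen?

Column bests: θ=350, φ=230, ψ=160, ω=360, ξ=310.
Low regrets: 280, 110, 60, 0, 0 → max 280
Moderate regrets: 250, 0, 100, 50, 250 → max 250
High regrets: 0, 190, 0, 310, 40 → max 310
VeryHigh regrets: 290, 160, 20, 20, 10 → max 290
Smallest max regret = 250 → Moderate.

Moderate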